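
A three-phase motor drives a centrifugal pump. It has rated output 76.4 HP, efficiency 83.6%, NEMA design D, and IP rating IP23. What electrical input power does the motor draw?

P_out = 76.4 × 746 = 56994 W
P_in = P_out/η = 56994/0.836 = 68175 W = 68.2 kW

68.2 kW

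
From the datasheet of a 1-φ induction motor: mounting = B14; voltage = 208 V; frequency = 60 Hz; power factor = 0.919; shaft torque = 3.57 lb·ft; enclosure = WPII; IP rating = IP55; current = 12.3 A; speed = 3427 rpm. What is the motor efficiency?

73.9 %

τ = 3.57 lb·ft × 1.356 = 4.841 N·m
ω = 2π × 3427/60 = 358.9 rad/s; P_out = τω = 4.841 × 358.9 = 1737 W
P_in = V·I·cosφ = 208 × 12.3 × 0.919 = 2351 W
η = P_out / P_in = 1737 / 2351 = 0.739 = 73.9%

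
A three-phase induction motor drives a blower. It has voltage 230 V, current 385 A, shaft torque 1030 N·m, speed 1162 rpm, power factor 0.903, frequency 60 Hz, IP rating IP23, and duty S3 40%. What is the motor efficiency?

ω = 2π × 1162/60 = 121.7 rad/s; P_out = τω = 1030 × 121.7 = 125351 W
P_in = √3·V_L·I_L·cosφ = 1.732 × 230 × 385 × 0.903 = 138492 W
η = P_out / P_in = 125351 / 138492 = 0.905 = 90.5%

90.5 %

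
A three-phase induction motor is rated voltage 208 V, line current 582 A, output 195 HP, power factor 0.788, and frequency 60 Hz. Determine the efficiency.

88.0 %

P_out = 195 × 746 = 145470 W
P_in = √3·V_L·I_L·cosφ = 1.732 × 208 × 582 × 0.788 = 165219 W
η = P_out / P_in = 145470 / 165219 = 0.880 = 88.0%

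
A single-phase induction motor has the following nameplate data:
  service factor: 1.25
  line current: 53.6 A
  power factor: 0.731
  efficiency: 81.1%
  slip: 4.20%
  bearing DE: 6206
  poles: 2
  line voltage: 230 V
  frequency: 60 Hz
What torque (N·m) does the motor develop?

P_in = V·I·cosφ = 230 × 53.6 × 0.731 = 9012 W
P_out = η·P_in = 0.811 × 9012 = 7309 W
n_s = 120×60/2 = 3600 rpm; n = 3600×(1−0.042) = 3449 rpm
ω = 2π×3449/60 = 361.2 rad/s
τ = P_out/ω = 7309/361.2 = 20.2 N·m

20.2 N·m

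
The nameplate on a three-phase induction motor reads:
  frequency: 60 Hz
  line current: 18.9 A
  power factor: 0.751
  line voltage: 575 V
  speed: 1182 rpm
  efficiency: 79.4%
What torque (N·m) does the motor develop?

P_in = √3·V·I·cosφ = 1.732 × 575 × 18.9 × 0.751 = 14136 W
P_out = η·P_in = 0.794 × 14136 = 11224 W
n = 1182 rpm
ω = 2π×1182/60 = 123.8 rad/s
τ = P_out/ω = 11224/123.8 = 90.7 N·m

90.7 N·m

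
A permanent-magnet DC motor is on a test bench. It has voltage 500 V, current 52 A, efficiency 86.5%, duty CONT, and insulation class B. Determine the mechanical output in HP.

30.1 HP

P_in = V·I = 500 × 52 = 26000 W
P_out = η·P_in = 0.865 × 26000 = 22490 W
= 22490/746 = 30.1 HP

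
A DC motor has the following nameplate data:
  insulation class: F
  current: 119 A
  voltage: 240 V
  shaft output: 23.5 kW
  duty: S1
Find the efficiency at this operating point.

P_out = 23.5 kW = 23500 W
P_in = V·I = 240 × 119 = 28560 W
η = P_out / P_in = 23500 / 28560 = 0.823 = 82.3%

82.3 %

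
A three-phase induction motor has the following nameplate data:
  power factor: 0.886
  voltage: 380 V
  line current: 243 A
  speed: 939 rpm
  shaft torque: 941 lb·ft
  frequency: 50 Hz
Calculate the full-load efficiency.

τ = 941 lb·ft × 1.356 = 1276 N·m
ω = 2π × 939/60 = 98.33 rad/s; P_out = τω = 1276 × 98.33 = 125469 W
P_in = √3·V_L·I_L·cosφ = 1.732 × 380 × 243 × 0.886 = 141701 W
η = P_out / P_in = 125469 / 141701 = 0.885 = 88.5%

88.5 %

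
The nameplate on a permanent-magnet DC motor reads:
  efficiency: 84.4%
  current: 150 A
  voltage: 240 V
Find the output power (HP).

P_in = V·I = 240 × 150 = 36000 W
P_out = η·P_in = 0.844 × 36000 = 30384 W
= 30384/746 = 40.7 HP

40.7 HP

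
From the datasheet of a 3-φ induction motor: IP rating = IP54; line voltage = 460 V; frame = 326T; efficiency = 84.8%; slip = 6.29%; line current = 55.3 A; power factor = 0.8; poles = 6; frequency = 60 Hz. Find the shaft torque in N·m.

P_in = √3·V·I·cosφ = 1.732 × 460 × 55.3 × 0.8 = 35247 W
P_out = η·P_in = 0.848 × 35247 = 29889 W
n_s = 120×60/6 = 1200 rpm; n = 1200×(1−0.0629) = 1125 rpm
ω = 2π×1125/60 = 117.8 rad/s
τ = P_out/ω = 29889/117.8 = 254 N·m

254 N·m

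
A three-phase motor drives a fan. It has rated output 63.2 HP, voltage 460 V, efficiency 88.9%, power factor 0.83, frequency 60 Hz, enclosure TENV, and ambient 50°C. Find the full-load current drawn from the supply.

P_out = 63.2 × 746 = 47147 W
P_in = P_out / η = 47147 / 0.889 = 53034 W
I_L = P_in / (√3·V_L·cosφ) = 53034 / (1.732 × 460 × 0.83) = 80.2 A

80.2 A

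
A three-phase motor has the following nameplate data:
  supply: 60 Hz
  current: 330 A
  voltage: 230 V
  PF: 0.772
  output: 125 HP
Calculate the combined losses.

P_in = √3·V·I·cosφ = 1.732×230×330×0.772 = 101486 W
P_out = 125×746 = 93250 W
Losses = P_in − P_out = 101486 − 93250 = 8236 W

8.24 kW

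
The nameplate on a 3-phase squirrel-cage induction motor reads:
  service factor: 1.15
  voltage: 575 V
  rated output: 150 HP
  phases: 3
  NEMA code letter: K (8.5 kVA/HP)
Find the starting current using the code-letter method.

1280 A

S_LR = 8.5 × 150 = 1275 kVA
I_LR = S_LR/(√3·V_L) = 1275000/(1.732×575) = 1280 A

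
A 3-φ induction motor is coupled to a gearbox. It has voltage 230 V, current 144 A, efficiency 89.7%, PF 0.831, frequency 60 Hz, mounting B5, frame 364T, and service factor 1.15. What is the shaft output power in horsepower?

P_in = √3·V·I·cosφ = 1.732 × 230 × 144 × 0.831 = 47669 W
P_out = η·P_in = 0.897 × 47669 = 42759 W
= 42759/746 = 57.3 HP

57.3 HP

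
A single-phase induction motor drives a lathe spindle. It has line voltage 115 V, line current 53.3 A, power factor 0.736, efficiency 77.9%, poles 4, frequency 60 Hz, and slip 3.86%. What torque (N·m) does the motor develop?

19.4 N·m

P_in = V·I·cosφ = 115 × 53.3 × 0.736 = 4511 W
P_out = η·P_in = 0.779 × 4511 = 3514 W
n_s = 120×60/4 = 1800 rpm; n = 1800×(1−0.0386) = 1731 rpm
ω = 2π×1731/60 = 181.3 rad/s
τ = P_out/ω = 3514/181.3 = 19.4 N·m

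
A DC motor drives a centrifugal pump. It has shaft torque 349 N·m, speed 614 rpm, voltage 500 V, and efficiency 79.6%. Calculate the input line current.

ω = 2π×614/60 = 64.3 rad/s; P_out = τω = 349 × 64.3 = 22441 W
P_in = P_out / η = 22441 / 0.796 = 28192 W
I = P_in / V = 28192 / 500 = 56.4 A

56.4 A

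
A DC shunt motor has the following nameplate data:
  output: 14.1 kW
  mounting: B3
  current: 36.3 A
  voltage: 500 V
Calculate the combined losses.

P_in = V·I = 500×36.3 = 18150 W
P_out = 14100 W
Losses = P_in − P_out = 18150 − 14100 = 4050 W

4050 W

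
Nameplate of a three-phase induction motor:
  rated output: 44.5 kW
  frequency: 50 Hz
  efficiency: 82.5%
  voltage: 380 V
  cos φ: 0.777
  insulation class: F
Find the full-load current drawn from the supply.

P_out = 44.5 kW = 44500 W
P_in = P_out / η = 44500 / 0.825 = 53939 W
I_L = P_in / (√3·V_L·cosφ) = 53939 / (1.732 × 380 × 0.777) = 105 A

105 A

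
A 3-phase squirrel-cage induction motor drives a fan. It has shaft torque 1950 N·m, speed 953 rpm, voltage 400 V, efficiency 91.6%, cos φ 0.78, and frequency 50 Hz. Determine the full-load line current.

ω = 2π×953/60 = 99.8 rad/s; P_out = τω = 1950 × 99.8 = 194610 W
P_in = P_out / η = 194610 / 0.916 = 212456 W
I_L = P_in / (√3·V_L·cosφ) = 212456 / (1.732 × 400 × 0.78) = 393 A

393 A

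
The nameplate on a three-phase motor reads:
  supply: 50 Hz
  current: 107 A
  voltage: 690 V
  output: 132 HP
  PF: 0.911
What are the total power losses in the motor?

18000 W

P_in = √3·V·I·cosφ = 1.732×690×107×0.911 = 116493 W
P_out = 132×746 = 98472 W
Losses = P_in − P_out = 116493 − 98472 = 18021 W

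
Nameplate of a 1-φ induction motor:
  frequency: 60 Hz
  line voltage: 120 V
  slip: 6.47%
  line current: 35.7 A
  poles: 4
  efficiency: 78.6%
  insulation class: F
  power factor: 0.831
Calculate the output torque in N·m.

15.9 N·m

P_in = V·I·cosφ = 120 × 35.7 × 0.831 = 3560 W
P_out = η·P_in = 0.786 × 3560 = 2798 W
n_s = 120×60/4 = 1800 rpm; n = 1800×(1−0.0647) = 1684 rpm
ω = 2π×1684/60 = 176.3 rad/s
τ = P_out/ω = 2798/176.3 = 15.9 N·m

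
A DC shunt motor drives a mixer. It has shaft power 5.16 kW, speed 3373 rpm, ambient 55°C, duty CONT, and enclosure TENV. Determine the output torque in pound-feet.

10.8 lb·ft

ω = 2π × 3373/60 = 353.2 rad/s
τ = P/ω = 5160/353.2 = 14.61 N·m
In lb·ft: 14.61/1.356 = 10.8 lb·ft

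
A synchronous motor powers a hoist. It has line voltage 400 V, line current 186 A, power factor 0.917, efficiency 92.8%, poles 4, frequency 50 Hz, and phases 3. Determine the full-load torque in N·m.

698 N·m

P_in = √3·V·I·cosφ = 1.732 × 400 × 186 × 0.917 = 118165 W
P_out = η·P_in = 0.928 × 118165 = 109657 W
n = n_s = 120×50/4 = 1500 rpm (synchronous)
ω = 2π×1500/60 = 157.1 rad/s
τ = P_out/ω = 109657/157.1 = 698 N·m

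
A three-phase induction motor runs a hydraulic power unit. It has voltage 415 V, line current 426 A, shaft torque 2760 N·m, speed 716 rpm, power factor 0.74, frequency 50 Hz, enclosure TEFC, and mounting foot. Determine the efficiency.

ω = 2π × 716/60 = 74.98 rad/s; P_out = τω = 2760 × 74.98 = 206945 W
P_in = √3·V_L·I_L·cosφ = 1.732 × 415 × 426 × 0.74 = 226588 W
η = P_out / P_in = 206945 / 226588 = 0.913 = 91.3%

91.3 %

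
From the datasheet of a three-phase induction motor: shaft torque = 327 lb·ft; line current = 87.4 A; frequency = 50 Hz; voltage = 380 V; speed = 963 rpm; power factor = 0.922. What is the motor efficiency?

τ = 327 lb·ft × 1.356 = 443.4 N·m
ω = 2π × 963/60 = 100.8 rad/s; P_out = τω = 443.4 × 100.8 = 44695 W
P_in = √3·V_L·I_L·cosφ = 1.732 × 380 × 87.4 × 0.922 = 53036 W
η = P_out / P_in = 44695 / 53036 = 0.843 = 84.3%

84.3 %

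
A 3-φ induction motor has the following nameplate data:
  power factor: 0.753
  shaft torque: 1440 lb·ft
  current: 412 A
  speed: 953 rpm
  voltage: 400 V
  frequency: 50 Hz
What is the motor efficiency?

90.7 %

τ = 1440 lb·ft × 1.356 = 1953 N·m
ω = 2π × 953/60 = 99.8 rad/s; P_out = τω = 1953 × 99.8 = 194909 W
P_in = √3·V_L·I_L·cosφ = 1.732 × 400 × 412 × 0.753 = 214932 W
η = P_out / P_in = 194909 / 214932 = 0.907 = 90.7%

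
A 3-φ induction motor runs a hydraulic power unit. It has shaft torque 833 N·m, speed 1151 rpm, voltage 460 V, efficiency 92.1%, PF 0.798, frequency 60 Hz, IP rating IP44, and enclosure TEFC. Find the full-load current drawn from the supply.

171 A

ω = 2π×1151/60 = 120.5 rad/s; P_out = τω = 833 × 120.5 = 100377 W
P_in = P_out / η = 100377 / 0.921 = 108987 W
I_L = P_in / (√3·V_L·cosφ) = 108987 / (1.732 × 460 × 0.798) = 171 A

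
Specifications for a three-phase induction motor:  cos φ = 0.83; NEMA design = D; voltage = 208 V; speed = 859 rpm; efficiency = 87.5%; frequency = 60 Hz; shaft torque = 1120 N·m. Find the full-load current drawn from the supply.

ω = 2π×859/60 = 89.95 rad/s; P_out = τω = 1120 × 89.95 = 100744 W
P_in = P_out / η = 100744 / 0.875 = 115136 W
I_L = P_in / (√3·V_L·cosφ) = 115136 / (1.732 × 208 × 0.83) = 385 A

385 A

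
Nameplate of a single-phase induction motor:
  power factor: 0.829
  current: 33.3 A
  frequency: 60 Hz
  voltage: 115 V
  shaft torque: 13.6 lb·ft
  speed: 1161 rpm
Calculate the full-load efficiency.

70.6 %

τ = 13.6 lb·ft × 1.356 = 18.44 N·m
ω = 2π × 1161/60 = 121.6 rad/s; P_out = τω = 18.44 × 121.6 = 2242 W
P_in = V·I·cosφ = 115 × 33.3 × 0.829 = 3175 W
η = P_out / P_in = 2242 / 3175 = 0.706 = 70.6%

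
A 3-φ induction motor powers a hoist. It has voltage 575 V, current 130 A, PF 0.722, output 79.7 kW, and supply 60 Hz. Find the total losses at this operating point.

13.8 kW

P_in = √3·V·I·cosφ = 1.732×575×130×0.722 = 93475 W
P_out = 79700 W
Losses = P_in − P_out = 93475 − 79700 = 13775 W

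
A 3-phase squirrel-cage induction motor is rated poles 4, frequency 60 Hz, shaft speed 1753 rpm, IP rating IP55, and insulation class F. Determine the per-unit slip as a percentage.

2.61 %

n_s = 120f/p = 120×60/4 = 1800 rpm
s = (n_s − n)/n_s = (1800 − 1753)/1800 = 0.0261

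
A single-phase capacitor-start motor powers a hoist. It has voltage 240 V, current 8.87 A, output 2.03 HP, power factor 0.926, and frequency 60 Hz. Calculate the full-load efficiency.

P_out = 2.03 × 746 = 1514 W
P_in = V·I·cosφ = 240 × 8.87 × 0.926 = 1971 W
η = P_out / P_in = 1514 / 1971 = 0.768 = 76.8%

76.8 %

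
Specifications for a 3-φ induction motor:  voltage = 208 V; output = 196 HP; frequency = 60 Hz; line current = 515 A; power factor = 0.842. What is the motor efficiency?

P_out = 196 × 746 = 146216 W
P_in = √3·V_L·I_L·cosφ = 1.732 × 208 × 515 × 0.842 = 156218 W
η = P_out / P_in = 146216 / 156218 = 0.936 = 93.6%

93.6 %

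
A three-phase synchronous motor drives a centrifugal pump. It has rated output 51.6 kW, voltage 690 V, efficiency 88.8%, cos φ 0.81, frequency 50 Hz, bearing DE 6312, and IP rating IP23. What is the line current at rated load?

60 A

P_out = 51.6 kW = 51600 W
P_in = P_out / η = 51600 / 0.888 = 58108 W
I_L = P_in / (√3·V_L·cosφ) = 58108 / (1.732 × 690 × 0.81) = 60 A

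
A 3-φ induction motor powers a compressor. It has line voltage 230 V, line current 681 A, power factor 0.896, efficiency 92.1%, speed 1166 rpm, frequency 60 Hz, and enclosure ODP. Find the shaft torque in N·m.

1830 N·m

P_in = √3·V·I·cosφ = 1.732 × 230 × 681 × 0.896 = 243070 W
P_out = η·P_in = 0.921 × 243070 = 223867 W
n = 1166 rpm
ω = 2π×1166/60 = 122.1 rad/s
τ = P_out/ω = 223867/122.1 = 1830 N·m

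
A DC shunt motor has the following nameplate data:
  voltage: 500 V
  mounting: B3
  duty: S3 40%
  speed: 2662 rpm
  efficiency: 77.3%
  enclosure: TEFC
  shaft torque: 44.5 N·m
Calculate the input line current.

ω = 2π×2662/60 = 278.8 rad/s; P_out = τω = 44.5 × 278.8 = 12407 W
P_in = P_out / η = 12407 / 0.773 = 16050 W
I = P_in / V = 16050 / 500 = 32.1 A

32.1 A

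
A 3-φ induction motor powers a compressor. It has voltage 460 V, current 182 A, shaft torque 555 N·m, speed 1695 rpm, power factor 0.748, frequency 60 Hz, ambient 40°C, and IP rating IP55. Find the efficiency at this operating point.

90.8 %

ω = 2π × 1695/60 = 177.5 rad/s; P_out = τω = 555 × 177.5 = 98513 W
P_in = √3·V_L·I_L·cosφ = 1.732 × 460 × 182 × 0.748 = 108462 W
η = P_out / P_in = 98513 / 108462 = 0.908 = 90.8%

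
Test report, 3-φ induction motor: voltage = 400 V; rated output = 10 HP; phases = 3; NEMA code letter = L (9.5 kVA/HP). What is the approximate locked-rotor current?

S_LR = 9.5 × 10 = 95 kVA
I_LR = S_LR/(√3·V_L) = 95000/(1.732×400) = 137 A

137 A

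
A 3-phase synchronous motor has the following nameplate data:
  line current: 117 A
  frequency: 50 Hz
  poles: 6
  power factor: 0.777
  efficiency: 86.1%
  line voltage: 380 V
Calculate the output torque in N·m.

P_in = √3·V·I·cosφ = 1.732 × 380 × 117 × 0.777 = 59833 W
P_out = η·P_in = 0.861 × 59833 = 51516 W
n = n_s = 120×50/6 = 1000 rpm (synchronous)
ω = 2π×1000/60 = 104.7 rad/s
τ = P_out/ω = 51516/104.7 = 492 N·m

492 N·m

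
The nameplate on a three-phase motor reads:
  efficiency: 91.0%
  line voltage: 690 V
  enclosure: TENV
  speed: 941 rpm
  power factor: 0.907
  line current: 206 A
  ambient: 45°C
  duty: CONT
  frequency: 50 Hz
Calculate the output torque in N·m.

P_in = √3·V·I·cosφ = 1.732 × 690 × 206 × 0.907 = 223291 W
P_out = η·P_in = 0.91 × 223291 = 203195 W
n = 941 rpm
ω = 2π×941/60 = 98.54 rad/s
τ = P_out/ω = 203195/98.54 = 2060 N·m

2060 N·m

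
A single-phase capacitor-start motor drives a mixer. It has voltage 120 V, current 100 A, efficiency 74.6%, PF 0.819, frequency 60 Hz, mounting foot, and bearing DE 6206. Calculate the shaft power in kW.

7.33 kW

P_in = V·I·cosφ = 120 × 100 × 0.819 = 9828 W
P_out = η·P_in = 0.746 × 9828 = 7332 W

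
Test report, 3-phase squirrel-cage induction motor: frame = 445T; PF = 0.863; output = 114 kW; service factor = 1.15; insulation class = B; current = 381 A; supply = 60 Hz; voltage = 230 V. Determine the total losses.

17000 W

P_in = √3·V·I·cosφ = 1.732×230×381×0.863 = 130982 W
P_out = 114000 W
Losses = P_in − P_out = 130982 − 114000 = 16982 W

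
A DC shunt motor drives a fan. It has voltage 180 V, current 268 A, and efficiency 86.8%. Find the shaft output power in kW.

41.9 kW

P_in = V·I = 180 × 268 = 48240 W
P_out = η·P_in = 0.868 × 48240 = 41872 W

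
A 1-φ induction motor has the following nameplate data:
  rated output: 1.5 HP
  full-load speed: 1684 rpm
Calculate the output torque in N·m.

P_out = 1.5 × 746 = 1119 W
ω = 2π × 1684/60 = 176.3 rad/s
τ = P_out/ω = 1119/176.3 = 6.35 N·m

6.35 N·m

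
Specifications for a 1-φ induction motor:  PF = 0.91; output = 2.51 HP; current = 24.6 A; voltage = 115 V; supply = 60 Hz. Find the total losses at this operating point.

P_in = V·I·cosφ = 115×24.6×0.91 = 2574 W
P_out = 2.51×746 = 1872 W
Losses = P_in − P_out = 2574 − 1872 = 702 W

702 W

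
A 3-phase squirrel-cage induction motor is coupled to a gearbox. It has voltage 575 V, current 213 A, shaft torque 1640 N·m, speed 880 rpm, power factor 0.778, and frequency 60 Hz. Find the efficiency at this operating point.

91.6 %

ω = 2π × 880/60 = 92.15 rad/s; P_out = τω = 1640 × 92.15 = 151126 W
P_in = √3·V_L·I_L·cosφ = 1.732 × 575 × 213 × 0.778 = 165035 W
η = P_out / P_in = 151126 / 165035 = 0.916 = 91.6%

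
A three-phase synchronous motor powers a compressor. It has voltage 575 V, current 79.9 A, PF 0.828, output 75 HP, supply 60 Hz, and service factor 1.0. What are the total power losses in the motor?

9.94 kW

P_in = √3·V·I·cosφ = 1.732×575×79.9×0.828 = 65886 W
P_out = 75×746 = 55950 W
Losses = P_in − P_out = 65886 − 55950 = 9936 W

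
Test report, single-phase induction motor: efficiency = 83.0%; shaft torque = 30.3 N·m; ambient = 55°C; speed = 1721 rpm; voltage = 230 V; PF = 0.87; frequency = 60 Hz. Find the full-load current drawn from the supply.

ω = 2π×1721/60 = 180.2 rad/s; P_out = τω = 30.3 × 180.2 = 5460 W
P_in = P_out / η = 5460 / 0.830 = 6578 W
I = P_in / (V·cosφ) = 6578 / (230 × 0.87) = 32.9 A

32.9 A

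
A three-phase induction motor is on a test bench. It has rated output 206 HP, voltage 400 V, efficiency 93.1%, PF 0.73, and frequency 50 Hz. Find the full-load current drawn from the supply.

326 A

P_out = 206 × 746 = 153676 W
P_in = P_out / η = 153676 / 0.931 = 165066 W
I_L = P_in / (√3·V_L·cosφ) = 165066 / (1.732 × 400 × 0.73) = 326 A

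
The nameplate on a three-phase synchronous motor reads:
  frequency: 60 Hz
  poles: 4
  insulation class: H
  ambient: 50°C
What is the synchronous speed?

1800 rpm

n_s = 120f/p = 120×60/4 = 1800 rpm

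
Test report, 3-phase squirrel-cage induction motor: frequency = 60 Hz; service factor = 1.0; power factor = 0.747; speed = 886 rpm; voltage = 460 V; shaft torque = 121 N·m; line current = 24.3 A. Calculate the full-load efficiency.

77.6 %

ω = 2π × 886/60 = 92.78 rad/s; P_out = τω = 121 × 92.78 = 11226 W
P_in = √3·V_L·I_L·cosφ = 1.732 × 460 × 24.3 × 0.747 = 14462 W
η = P_out / P_in = 11226 / 14462 = 0.776 = 77.6%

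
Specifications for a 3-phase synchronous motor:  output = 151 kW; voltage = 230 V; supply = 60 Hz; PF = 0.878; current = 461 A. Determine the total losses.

10200 W

P_in = √3·V·I·cosφ = 1.732×230×461×0.878 = 161239 W
P_out = 151000 W
Losses = P_in − P_out = 161239 − 151000 = 10239 W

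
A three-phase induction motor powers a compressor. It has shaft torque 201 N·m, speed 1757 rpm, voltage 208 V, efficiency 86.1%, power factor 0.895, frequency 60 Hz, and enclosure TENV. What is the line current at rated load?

133 A

ω = 2π×1757/60 = 184 rad/s; P_out = τω = 201 × 184 = 36984 W
P_in = P_out / η = 36984 / 0.861 = 42955 W
I_L = P_in / (√3·V_L·cosφ) = 42955 / (1.732 × 208 × 0.895) = 133 A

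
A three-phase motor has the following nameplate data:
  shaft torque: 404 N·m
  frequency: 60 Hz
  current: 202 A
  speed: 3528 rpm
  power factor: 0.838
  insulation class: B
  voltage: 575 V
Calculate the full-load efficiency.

88.5 %

ω = 2π × 3528/60 = 369.5 rad/s; P_out = τω = 404 × 369.5 = 149278 W
P_in = √3·V_L·I_L·cosφ = 1.732 × 575 × 202 × 0.838 = 168582 W
η = P_out / P_in = 149278 / 168582 = 0.885 = 88.5%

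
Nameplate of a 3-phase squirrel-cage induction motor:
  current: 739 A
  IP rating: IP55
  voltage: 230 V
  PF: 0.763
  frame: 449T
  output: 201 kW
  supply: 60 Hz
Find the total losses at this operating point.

23600 W

P_in = √3·V·I·cosφ = 1.732×230×739×0.763 = 224618 W
P_out = 201000 W
Losses = P_in − P_out = 224618 − 201000 = 23618 W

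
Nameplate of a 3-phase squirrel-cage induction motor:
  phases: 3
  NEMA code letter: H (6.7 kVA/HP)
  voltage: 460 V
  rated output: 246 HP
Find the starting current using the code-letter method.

S_LR = 6.7 × 246 = 1648.2 kVA
I_LR = S_LR/(√3·V_L) = 1648200/(1.732×460) = 2070 A

2070 A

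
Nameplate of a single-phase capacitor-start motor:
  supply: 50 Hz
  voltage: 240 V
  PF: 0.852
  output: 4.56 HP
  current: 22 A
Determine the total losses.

P_in = V·I·cosφ = 240×22×0.852 = 4499 W
P_out = 4.56×746 = 3402 W
Losses = P_in − P_out = 4499 − 3402 = 1097 W

1100 W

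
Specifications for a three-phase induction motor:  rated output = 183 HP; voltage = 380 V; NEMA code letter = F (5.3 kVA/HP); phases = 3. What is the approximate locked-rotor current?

1470 A

S_LR = 5.3 × 183 = 969.9 kVA
I_LR = S_LR/(√3·V_L) = 969900/(1.732×380) = 1470 A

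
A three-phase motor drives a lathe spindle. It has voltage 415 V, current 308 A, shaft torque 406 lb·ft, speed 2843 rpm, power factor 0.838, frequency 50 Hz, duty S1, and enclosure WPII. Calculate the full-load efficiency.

τ = 406 lb·ft × 1.356 = 550.5 N·m
ω = 2π × 2843/60 = 297.7 rad/s; P_out = τω = 550.5 × 297.7 = 163884 W
P_in = √3·V_L·I_L·cosφ = 1.732 × 415 × 308 × 0.838 = 185520 W
η = P_out / P_in = 163884 / 185520 = 0.883 = 88.3%

88.3 %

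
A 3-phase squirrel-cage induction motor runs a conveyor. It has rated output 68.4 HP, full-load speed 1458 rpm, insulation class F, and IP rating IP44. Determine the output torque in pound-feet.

246 lb·ft

P_out = 68.4 × 746 = 51026 W
ω = 2π × 1458/60 = 152.7 rad/s
τ = P_out/ω = 51026/152.7 = 334.2 N·m
In lb·ft: 334.2/1.356 = 246 lb·ft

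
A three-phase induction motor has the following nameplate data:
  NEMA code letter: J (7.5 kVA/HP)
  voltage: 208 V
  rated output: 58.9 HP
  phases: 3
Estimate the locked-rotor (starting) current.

S_LR = 7.5 × 58.9 = 441.75 kVA
I_LR = S_LR/(√3·V_L) = 441750/(1.732×208) = 1230 A

1230 A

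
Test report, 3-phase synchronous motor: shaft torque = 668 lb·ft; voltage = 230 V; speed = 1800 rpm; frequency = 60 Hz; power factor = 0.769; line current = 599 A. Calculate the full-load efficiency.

93.0 %

τ = 668 lb·ft × 1.356 = 905.8 N·m
ω = 2π × 1800/60 = 188.5 rad/s; P_out = τω = 905.8 × 188.5 = 170743 W
P_in = √3·V_L·I_L·cosφ = 1.732 × 230 × 599 × 0.769 = 183497 W
η = P_out / P_in = 170743 / 183497 = 0.930 = 93.0%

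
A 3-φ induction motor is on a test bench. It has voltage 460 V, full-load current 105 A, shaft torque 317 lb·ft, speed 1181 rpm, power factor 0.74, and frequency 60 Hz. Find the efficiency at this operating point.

τ = 317 lb·ft × 1.356 = 429.9 N·m
ω = 2π × 1181/60 = 123.7 rad/s; P_out = τω = 429.9 × 123.7 = 53179 W
P_in = √3·V_L·I_L·cosφ = 1.732 × 460 × 105 × 0.74 = 61905 W
η = P_out / P_in = 53179 / 61905 = 0.859 = 85.9%

85.9 %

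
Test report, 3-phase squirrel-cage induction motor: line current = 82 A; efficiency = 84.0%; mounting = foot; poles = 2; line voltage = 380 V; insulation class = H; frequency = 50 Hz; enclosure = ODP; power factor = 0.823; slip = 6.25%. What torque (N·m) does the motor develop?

P_in = √3·V·I·cosφ = 1.732 × 380 × 82 × 0.823 = 44417 W
P_out = η·P_in = 0.84 × 44417 = 37310 W
n_s = 120×50/2 = 3000 rpm; n = 3000×(1−0.0625) = 2813 rpm
ω = 2π×2813/60 = 294.6 rad/s
τ = P_out/ω = 37310/294.6 = 127 N·m

127 N·m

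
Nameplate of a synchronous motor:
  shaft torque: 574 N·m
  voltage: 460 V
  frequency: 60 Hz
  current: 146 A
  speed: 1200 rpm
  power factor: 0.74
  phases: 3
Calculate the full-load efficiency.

83.8 %

ω = 2π × 1200/60 = 125.7 rad/s; P_out = τω = 574 × 125.7 = 72152 W
P_in = √3·V_L·I_L·cosφ = 1.732 × 460 × 146 × 0.74 = 86078 W
η = P_out / P_in = 72152 / 86078 = 0.838 = 83.8%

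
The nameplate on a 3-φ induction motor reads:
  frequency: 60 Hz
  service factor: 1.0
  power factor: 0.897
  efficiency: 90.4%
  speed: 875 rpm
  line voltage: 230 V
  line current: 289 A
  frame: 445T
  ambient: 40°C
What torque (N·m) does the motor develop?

P_in = √3·V·I·cosφ = 1.732 × 230 × 289 × 0.897 = 103268 W
P_out = η·P_in = 0.904 × 103268 = 93354 W
n = 875 rpm
ω = 2π×875/60 = 91.63 rad/s
τ = P_out/ω = 93354/91.63 = 1020 N·m

1020 N·m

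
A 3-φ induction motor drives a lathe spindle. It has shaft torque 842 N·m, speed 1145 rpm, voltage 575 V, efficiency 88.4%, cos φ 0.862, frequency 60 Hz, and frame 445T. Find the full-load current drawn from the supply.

133 A

ω = 2π×1145/60 = 119.9 rad/s; P_out = τω = 842 × 119.9 = 100956 W
P_in = P_out / η = 100956 / 0.884 = 114204 W
I_L = P_in / (√3·V_L·cosφ) = 114204 / (1.732 × 575 × 0.862) = 133 A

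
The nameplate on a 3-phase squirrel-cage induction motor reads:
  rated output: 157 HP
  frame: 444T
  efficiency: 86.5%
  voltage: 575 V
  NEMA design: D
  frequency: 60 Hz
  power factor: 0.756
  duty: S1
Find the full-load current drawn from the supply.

P_out = 157 × 746 = 117122 W
P_in = P_out / η = 117122 / 0.865 = 135401 W
I_L = P_in / (√3·V_L·cosφ) = 135401 / (1.732 × 575 × 0.756) = 180 A

180 A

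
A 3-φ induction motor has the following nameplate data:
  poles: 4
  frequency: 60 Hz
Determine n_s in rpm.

1800 rpm

n_s = 120f/p = 120×60/4 = 1800 rpm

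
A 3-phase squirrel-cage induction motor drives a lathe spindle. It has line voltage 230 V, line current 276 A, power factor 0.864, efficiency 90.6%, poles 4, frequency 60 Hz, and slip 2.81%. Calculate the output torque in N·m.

P_in = √3·V·I·cosφ = 1.732 × 230 × 276 × 0.864 = 94995 W
P_out = η·P_in = 0.906 × 94995 = 86065 W
n_s = 120×60/4 = 1800 rpm; n = 1800×(1−0.0281) = 1749 rpm
ω = 2π×1749/60 = 183.2 rad/s
τ = P_out/ω = 86065/183.2 = 470 N·m

470 N·m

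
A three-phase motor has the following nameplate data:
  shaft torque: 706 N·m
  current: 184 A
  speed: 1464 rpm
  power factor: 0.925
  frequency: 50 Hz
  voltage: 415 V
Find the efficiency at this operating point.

ω = 2π × 1464/60 = 153.3 rad/s; P_out = τω = 706 × 153.3 = 108230 W
P_in = √3·V_L·I_L·cosφ = 1.732 × 415 × 184 × 0.925 = 122336 W
η = P_out / P_in = 108230 / 122336 = 0.885 = 88.5%

88.5 %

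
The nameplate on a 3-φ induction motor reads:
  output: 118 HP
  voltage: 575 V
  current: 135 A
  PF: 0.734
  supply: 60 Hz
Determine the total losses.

P_in = √3·V·I·cosφ = 1.732×575×135×0.734 = 98684 W
P_out = 118×746 = 88028 W
Losses = P_in − P_out = 98684 − 88028 = 10656 W

10.7 kW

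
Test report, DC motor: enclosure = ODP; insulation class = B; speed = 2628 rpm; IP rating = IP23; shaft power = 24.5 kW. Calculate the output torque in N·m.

ω = 2π × 2628/60 = 275.2 rad/s
τ = P/ω = 24500/275.2 = 89 N·m

89 N·m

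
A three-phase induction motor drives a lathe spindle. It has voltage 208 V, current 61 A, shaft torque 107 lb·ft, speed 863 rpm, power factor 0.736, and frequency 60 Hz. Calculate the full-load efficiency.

81.1 %

τ = 107 lb·ft × 1.356 = 145.1 N·m
ω = 2π × 863/60 = 90.37 rad/s; P_out = τω = 145.1 × 90.37 = 13113 W
P_in = √3·V_L·I_L·cosφ = 1.732 × 208 × 61 × 0.736 = 16174 W
η = P_out / P_in = 13113 / 16174 = 0.811 = 81.1%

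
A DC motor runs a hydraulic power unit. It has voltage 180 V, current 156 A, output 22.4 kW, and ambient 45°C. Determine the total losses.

P_in = V·I = 180×156 = 28080 W
P_out = 22400 W
Losses = P_in − P_out = 28080 − 22400 = 5680 W

5680 W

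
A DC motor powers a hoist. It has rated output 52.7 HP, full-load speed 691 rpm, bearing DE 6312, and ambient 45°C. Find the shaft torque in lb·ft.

401 lb·ft

P_out = 52.7 × 746 = 39314 W
ω = 2π × 691/60 = 72.36 rad/s
τ = P_out/ω = 39314/72.36 = 543.3 N·m
In lb·ft: 543.3/1.356 = 401 lb·ft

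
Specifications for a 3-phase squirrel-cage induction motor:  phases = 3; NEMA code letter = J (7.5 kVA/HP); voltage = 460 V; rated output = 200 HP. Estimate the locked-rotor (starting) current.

S_LR = 7.5 × 200 = 1500 kVA
I_LR = S_LR/(√3·V_L) = 1500000/(1.732×460) = 1880 A

1880 A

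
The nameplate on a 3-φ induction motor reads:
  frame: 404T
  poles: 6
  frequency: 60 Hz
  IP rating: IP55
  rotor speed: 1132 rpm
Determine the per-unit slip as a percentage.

n_s = 120f/p = 120×60/6 = 1200 rpm
s = (n_s − n)/n_s = (1200 − 1132)/1200 = 0.0567

5.7 %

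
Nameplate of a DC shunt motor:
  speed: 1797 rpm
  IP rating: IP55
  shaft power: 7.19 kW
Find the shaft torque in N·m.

ω = 2π × 1797/60 = 188.2 rad/s
τ = P/ω = 7190/188.2 = 38.2 N·m

38.2 N·m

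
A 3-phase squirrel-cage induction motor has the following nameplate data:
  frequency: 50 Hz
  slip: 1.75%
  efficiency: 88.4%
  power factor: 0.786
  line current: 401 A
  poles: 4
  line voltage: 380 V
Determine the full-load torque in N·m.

P_in = √3·V·I·cosφ = 1.732 × 380 × 401 × 0.786 = 207443 W
P_out = η·P_in = 0.884 × 207443 = 183380 W
n_s = 120×50/4 = 1500 rpm; n = 1500×(1−0.0175) = 1474 rpm
ω = 2π×1474/60 = 154.4 rad/s
τ = P_out/ω = 183380/154.4 = 1190 N·m

1190 N·m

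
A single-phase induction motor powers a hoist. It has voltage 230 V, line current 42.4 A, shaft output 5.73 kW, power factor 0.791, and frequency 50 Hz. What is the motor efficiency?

P_out = 5.73 kW = 5730 W
P_in = V·I·cosφ = 230 × 42.4 × 0.791 = 7714 W
η = P_out / P_in = 5730 / 7714 = 0.743 = 74.3%

74.3 %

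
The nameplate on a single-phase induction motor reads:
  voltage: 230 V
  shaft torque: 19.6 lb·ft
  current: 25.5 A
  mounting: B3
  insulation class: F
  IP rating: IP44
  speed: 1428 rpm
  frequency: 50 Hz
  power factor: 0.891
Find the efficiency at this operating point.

τ = 19.6 lb·ft × 1.356 = 26.58 N·m
ω = 2π × 1428/60 = 149.5 rad/s; P_out = τω = 26.58 × 149.5 = 3974 W
P_in = V·I·cosφ = 230 × 25.5 × 0.891 = 5226 W
η = P_out / P_in = 3974 / 5226 = 0.760 = 76.0%

76.0 %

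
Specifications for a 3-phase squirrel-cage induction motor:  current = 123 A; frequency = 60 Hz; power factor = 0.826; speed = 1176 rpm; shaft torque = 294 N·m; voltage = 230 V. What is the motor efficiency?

ω = 2π × 1176/60 = 123.2 rad/s; P_out = τω = 294 × 123.2 = 36221 W
P_in = √3·V_L·I_L·cosφ = 1.732 × 230 × 123 × 0.826 = 40473 W
η = P_out / P_in = 36221 / 40473 = 0.895 = 89.5%

89.5 %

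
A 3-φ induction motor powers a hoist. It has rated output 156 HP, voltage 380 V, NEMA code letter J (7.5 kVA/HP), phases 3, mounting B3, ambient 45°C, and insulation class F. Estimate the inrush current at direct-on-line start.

S_LR = 7.5 × 156 = 1170 kVA
I_LR = S_LR/(√3·V_L) = 1170000/(1.732×380) = 1780 A

1780 A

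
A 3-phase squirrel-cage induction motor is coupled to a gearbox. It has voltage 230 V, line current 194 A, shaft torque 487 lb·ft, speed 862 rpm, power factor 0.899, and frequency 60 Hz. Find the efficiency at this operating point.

85.8 %

τ = 487 lb·ft × 1.356 = 660.4 N·m
ω = 2π × 862/60 = 90.27 rad/s; P_out = τω = 660.4 × 90.27 = 59614 W
P_in = √3·V_L·I_L·cosφ = 1.732 × 230 × 194 × 0.899 = 69476 W
η = P_out / P_in = 59614 / 69476 = 0.858 = 85.8%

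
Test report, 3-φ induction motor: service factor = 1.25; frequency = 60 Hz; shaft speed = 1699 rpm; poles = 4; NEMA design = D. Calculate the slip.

5.6 %

n_s = 120f/p = 120×60/4 = 1800 rpm
s = (n_s − n)/n_s = (1800 − 1699)/1800 = 0.0561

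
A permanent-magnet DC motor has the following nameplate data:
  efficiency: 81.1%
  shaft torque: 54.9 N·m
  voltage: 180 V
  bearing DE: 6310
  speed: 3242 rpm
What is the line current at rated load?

ω = 2π×3242/60 = 339.5 rad/s; P_out = τω = 54.9 × 339.5 = 18639 W
P_in = P_out / η = 18639 / 0.811 = 22983 W
I = P_in / V = 22983 / 180 = 128 A

128 A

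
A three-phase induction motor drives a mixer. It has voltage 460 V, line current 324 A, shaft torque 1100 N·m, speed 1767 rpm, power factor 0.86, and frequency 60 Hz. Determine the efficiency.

91.7 %

ω = 2π × 1767/60 = 185 rad/s; P_out = τω = 1100 × 185 = 203500 W
P_in = √3·V_L·I_L·cosφ = 1.732 × 460 × 324 × 0.86 = 221998 W
η = P_out / P_in = 203500 / 221998 = 0.917 = 91.7%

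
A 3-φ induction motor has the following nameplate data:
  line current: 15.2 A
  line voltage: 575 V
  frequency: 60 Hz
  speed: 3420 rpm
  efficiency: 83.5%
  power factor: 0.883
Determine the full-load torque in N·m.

P_in = √3·V·I·cosφ = 1.732 × 575 × 15.2 × 0.883 = 13367 W
P_out = η·P_in = 0.835 × 13367 = 11161 W
n = 3420 rpm
ω = 2π×3420/60 = 358.1 rad/s
τ = P_out/ω = 11161/358.1 = 31.2 N·m

31.2 N·m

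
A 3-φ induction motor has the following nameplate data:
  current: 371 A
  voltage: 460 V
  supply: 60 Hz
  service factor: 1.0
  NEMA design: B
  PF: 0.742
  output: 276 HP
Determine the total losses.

P_in = √3·V·I·cosφ = 1.732×460×371×0.742 = 219323 W
P_out = 276×746 = 205896 W
Losses = P_in − P_out = 219323 − 205896 = 13427 W

13.4 kW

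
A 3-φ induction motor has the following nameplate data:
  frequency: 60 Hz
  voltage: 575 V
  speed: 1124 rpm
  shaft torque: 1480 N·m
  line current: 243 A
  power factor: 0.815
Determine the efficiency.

88.3 %

ω = 2π × 1124/60 = 117.7 rad/s; P_out = τω = 1480 × 117.7 = 174196 W
P_in = √3·V_L·I_L·cosφ = 1.732 × 575 × 243 × 0.815 = 197233 W
η = P_out / P_in = 174196 / 197233 = 0.883 = 88.3%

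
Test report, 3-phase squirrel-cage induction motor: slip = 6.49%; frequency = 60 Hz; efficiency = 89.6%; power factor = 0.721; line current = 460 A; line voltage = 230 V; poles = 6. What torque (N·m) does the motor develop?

P_in = √3·V·I·cosφ = 1.732 × 230 × 460 × 0.721 = 132120 W
P_out = η·P_in = 0.896 × 132120 = 118380 W
n_s = 120×60/6 = 1200 rpm; n = 1200×(1−0.0649) = 1122 rpm
ω = 2π×1122/60 = 117.5 rad/s
τ = P_out/ω = 118380/117.5 = 1010 N·m

1010 N·m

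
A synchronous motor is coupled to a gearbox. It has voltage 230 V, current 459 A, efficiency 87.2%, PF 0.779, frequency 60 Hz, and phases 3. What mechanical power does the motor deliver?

P_in = √3·V·I·cosφ = 1.732 × 230 × 459 × 0.779 = 142438 W
P_out = η·P_in = 0.872 × 142438 = 124206 W

124 kW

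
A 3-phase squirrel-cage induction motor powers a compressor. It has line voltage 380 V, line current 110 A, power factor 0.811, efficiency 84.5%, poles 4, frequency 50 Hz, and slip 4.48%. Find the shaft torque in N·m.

P_in = √3·V·I·cosφ = 1.732 × 380 × 110 × 0.811 = 58714 W
P_out = η·P_in = 0.845 × 58714 = 49613 W
n_s = 120×50/4 = 1500 rpm; n = 1500×(1−0.0448) = 1433 rpm
ω = 2π×1433/60 = 150.1 rad/s
τ = P_out/ω = 49613/150.1 = 331 N·m

331 N·m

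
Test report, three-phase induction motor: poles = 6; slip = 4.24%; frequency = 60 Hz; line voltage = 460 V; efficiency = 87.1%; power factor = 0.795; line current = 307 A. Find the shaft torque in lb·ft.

1040 lb·ft

P_in = √3·V·I·cosφ = 1.732 × 460 × 307 × 0.795 = 194451 W
P_out = η·P_in = 0.871 × 194451 = 169367 W
n_s = 120×60/6 = 1200 rpm; n = 1200×(1−0.0424) = 1149 rpm
ω = 2π×1149/60 = 120.3 rad/s
τ = P_out/ω = 169367/120.3 = 1408 N·m
In lb·ft: 1408/1.356 = 1040 lb·ft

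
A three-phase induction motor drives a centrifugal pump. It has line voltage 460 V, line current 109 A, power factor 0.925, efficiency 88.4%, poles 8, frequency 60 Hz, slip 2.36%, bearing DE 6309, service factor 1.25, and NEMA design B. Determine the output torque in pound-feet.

P_in = √3·V·I·cosφ = 1.732 × 460 × 109 × 0.925 = 80329 W
P_out = η·P_in = 0.884 × 80329 = 71011 W
n_s = 120×60/8 = 900 rpm; n = 900×(1−0.0236) = 879 rpm
ω = 2π×879/60 = 92.05 rad/s
τ = P_out/ω = 71011/92.05 = 771.4 N·m
In lb·ft: 771.4/1.356 = 569 lb·ft

569 lb·ft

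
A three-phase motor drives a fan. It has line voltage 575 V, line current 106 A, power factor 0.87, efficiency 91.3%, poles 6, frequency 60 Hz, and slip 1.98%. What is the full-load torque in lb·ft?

502 lb·ft

P_in = √3·V·I·cosφ = 1.732 × 575 × 106 × 0.87 = 91842 W
P_out = η·P_in = 0.913 × 91842 = 83852 W
n_s = 120×60/6 = 1200 rpm; n = 1200×(1−0.0198) = 1176 rpm
ω = 2π×1176/60 = 123.2 rad/s
τ = P_out/ω = 83852/123.2 = 680.6 N·m
In lb·ft: 680.6/1.356 = 502 lb·ft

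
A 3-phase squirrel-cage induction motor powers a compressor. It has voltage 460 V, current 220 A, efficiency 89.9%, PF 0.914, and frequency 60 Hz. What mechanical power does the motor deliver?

144 kW

P_in = √3·V·I·cosφ = 1.732 × 460 × 220 × 0.914 = 160204 W
P_out = η·P_in = 0.899 × 160204 = 144023 W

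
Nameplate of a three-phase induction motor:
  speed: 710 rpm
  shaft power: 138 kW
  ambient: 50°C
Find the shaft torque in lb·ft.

1370 lb·ft

ω = 2π × 710/60 = 74.35 rad/s
τ = P/ω = 138000/74.35 = 1856 N·m
In lb·ft: 1856/1.356 = 1370 lb·ft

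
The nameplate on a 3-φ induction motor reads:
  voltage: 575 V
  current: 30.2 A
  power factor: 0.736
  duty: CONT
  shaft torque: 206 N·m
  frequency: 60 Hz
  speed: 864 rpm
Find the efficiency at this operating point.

84.2 %

ω = 2π × 864/60 = 90.48 rad/s; P_out = τω = 206 × 90.48 = 18639 W
P_in = √3·V_L·I_L·cosφ = 1.732 × 575 × 30.2 × 0.736 = 22136 W
η = P_out / P_in = 18639 / 22136 = 0.842 = 84.2%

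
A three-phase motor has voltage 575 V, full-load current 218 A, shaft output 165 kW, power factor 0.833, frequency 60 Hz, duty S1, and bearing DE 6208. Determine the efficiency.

P_out = 165 kW = 165000 W
P_in = √3·V_L·I_L·cosφ = 1.732 × 575 × 218 × 0.833 = 180849 W
η = P_out / P_in = 165000 / 180849 = 0.912 = 91.2%

91.2 %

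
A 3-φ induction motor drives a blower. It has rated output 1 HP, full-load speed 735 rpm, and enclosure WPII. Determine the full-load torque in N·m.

P_out = 1 × 746 = 746 W
ω = 2π × 735/60 = 76.97 rad/s
τ = P_out/ω = 746/76.97 = 9.69 N·m

9.69 N·m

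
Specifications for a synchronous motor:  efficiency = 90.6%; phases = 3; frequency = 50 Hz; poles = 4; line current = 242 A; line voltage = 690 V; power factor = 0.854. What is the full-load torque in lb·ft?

1050 lb·ft

P_in = √3·V·I·cosφ = 1.732 × 690 × 242 × 0.854 = 246985 W
P_out = η·P_in = 0.906 × 246985 = 223768 W
n = n_s = 120×50/4 = 1500 rpm (synchronous)
ω = 2π×1500/60 = 157.1 rad/s
τ = P_out/ω = 223768/157.1 = 1424 N·m
In lb·ft: 1424/1.356 = 1050 lb·ft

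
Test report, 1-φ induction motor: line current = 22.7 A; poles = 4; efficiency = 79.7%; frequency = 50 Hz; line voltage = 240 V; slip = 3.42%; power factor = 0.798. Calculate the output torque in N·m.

22.8 N·m

P_in = V·I·cosφ = 240 × 22.7 × 0.798 = 4348 W
P_out = η·P_in = 0.797 × 4348 = 3465 W
n_s = 120×50/4 = 1500 rpm; n = 1500×(1−0.0342) = 1449 rpm
ω = 2π×1449/60 = 151.7 rad/s
τ = P_out/ω = 3465/151.7 = 22.8 N·m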